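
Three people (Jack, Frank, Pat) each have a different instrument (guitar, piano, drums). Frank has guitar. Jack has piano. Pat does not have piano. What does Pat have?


From clues:
  Jack → piano
  Frank → guitar
By elimination, Pat gets the remaining.

drums


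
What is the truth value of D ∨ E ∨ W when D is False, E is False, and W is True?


D = False, E = False, W = True
Step 1: D ∨ E = False OR False = False
Step 2: False ∨ W = False OR True = True
OR is true when at least one operand is true.

True


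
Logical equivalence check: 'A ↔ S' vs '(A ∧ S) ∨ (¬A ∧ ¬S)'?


Expression 1: A ↔ S
Expression 2: (A ∧ S) ∨ (¬A ∧ ¬S)
Truth table (A S | Expr1 Expr2):
  T T |   T     T
  T F |   F     F
  F T |   F     F
  F F |   T     T
All 4 rows agree, so the expressions are logically equivalent.

Yes


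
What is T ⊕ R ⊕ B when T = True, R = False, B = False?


T = True, R = False, B = False
Step 1: T ⊕ R = True XOR False = True
Step 2: True ⊕ B = True XOR False = True
XOR is true when an odd number of operands are true.

True


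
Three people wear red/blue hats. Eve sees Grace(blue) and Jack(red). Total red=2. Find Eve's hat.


Total red = 2, seen red = 1
Own red = 2 - 1 = 1
Eve's hat is red.

red


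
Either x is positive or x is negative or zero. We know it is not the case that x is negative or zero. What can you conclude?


Disjunctive syllogism: P ∨ Q, ¬P ⊢ Q
Disjunction: x is positive ∨ x is negative or zero
We know it is not the case that x is negative or zero.
By disjunctive syllogism, the other disjunct must be true.

x is positive


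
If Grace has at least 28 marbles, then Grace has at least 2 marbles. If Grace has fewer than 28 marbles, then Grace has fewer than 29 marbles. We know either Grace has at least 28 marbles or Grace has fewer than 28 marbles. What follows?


Constructive dilemma: (P → Q) ∧ (R → S), P ∨ R ⊢ Q ∨ S
Premise 1: Grace has at least 28 marbles → Grace has at least 2 marbles
Premise 2: Grace has fewer than 28 marbles → Grace has fewer than 29 marbles
Premise 3: Grace has at least 28 marbles ∨ Grace has fewer than 28 marbles
Case 1: Assuming Grace has at least 28 marbles, then by Premise 1, Grace has at least 2 marbles.
Case 2: Assuming Grace has fewer than 28 marbles, then by Premise 2, Grace has fewer than 29 marbles.
Since one of Grace has at least 28 marbles or Grace has fewer than 28 marbles must hold, we get Grace has at least 2 marbles or Grace has fewer than 29 marbles.

Grace has at least 2 marbles or Grace has fewer than 29 marbles.


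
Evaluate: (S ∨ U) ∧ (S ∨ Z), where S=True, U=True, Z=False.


S = True, U = True, Z = False
Expression: (S ∨ U) ∧ (S ∨ Z)
Step 1: S ∨ U = True OR True = True
Step 2: S ∨ Z = True OR False = True
Step 3: (True) ∧ (True) = True AND True = True

True


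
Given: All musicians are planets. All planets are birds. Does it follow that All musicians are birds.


Premise 1: All musicians are planets.
Premise 2: All planets are birds.
Conclusion: All musicians are birds.
Barbara syllogism (AAA-1): All A are B, All B are C → All A are C.
Middle term (planets) distributed in premise 2.

Valid


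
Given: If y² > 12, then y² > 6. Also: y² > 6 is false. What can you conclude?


Modus tollens: P → Q, ¬Q ⊢ ¬P
P: y² > 12
Q: y² > 6
We have P → Q and Q is false.
By modus tollens, P must be false.

It is not the case that y² > 12


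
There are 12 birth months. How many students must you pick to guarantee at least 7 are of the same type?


Pigeonhole: to guarantee k in one of n categories, need (k-1)×n + 1.
k = 7, n = 12
Minimum = (7-1) × 12 + 1 = 6 × 12 + 1

73


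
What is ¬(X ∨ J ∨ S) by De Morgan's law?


De Morgan's law: ¬(P ∨ Q ∨ R) ≡ ¬P ∧ ¬Q ∧ ¬R
¬(X ∨ J ∨ S) = ¬X ∧ ¬J ∧ ¬S

¬X ∧ ¬J ∧ ¬S


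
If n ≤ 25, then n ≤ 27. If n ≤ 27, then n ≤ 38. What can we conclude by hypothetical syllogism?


Hypothetical syllogism: P → Q, Q → R ⊢ P → R
Premise 1: n ≤ 25 → n ≤ 27
Premise 2: n ≤ 27 → n ≤ 38
Chain the implications: the middle term (n ≤ 27) links the two.
Conclusion: If n ≤ 25, then n ≤ 38.

If n ≤ 25, then n ≤ 38.


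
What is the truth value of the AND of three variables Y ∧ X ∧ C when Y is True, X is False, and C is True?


Y = True, X = False, C = True
Step 1: Y ∧ X = True AND False = False
Step 2: (False) ∧ C = (False) AND True = False
AND is true only when ALL operands are true.

False


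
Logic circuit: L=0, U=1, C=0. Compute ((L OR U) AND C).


L OR U = 0|1 = 1
1 AND 0 = 0

0


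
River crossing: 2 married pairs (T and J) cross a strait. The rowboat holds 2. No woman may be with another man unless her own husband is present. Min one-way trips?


Label couples T and J.
1. WT+WJ → (far: WT,WJ; near: HT,HJ)
2. WT ←   (far: WJ; near: HT,HJ,WT)
3. HT+HJ → (far: HT,HJ,WJ; near: WT)
4. HT ←   (far: HJ,WJ; near: HT,WT)  — HT returns, since WT is alone on near bank
5. HT+WT → (far: all four; near: empty)
Every state respects the constraint.
Minimum trips = 5

5


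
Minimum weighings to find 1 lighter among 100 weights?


Each weighing has 3 outcomes (left heavy / balance / right heavy), so k weighings distinguish at most 3^k cases; splitting into three near-equal groups achieves this.
Need 3^k ≥ 100: 3^4 = 81 < 100 ≤ 3^5 = 243
k = ⌈log₃(100)⌉ = 5

5


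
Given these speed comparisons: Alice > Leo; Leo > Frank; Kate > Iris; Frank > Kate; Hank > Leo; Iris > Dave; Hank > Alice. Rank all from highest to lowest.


Constraints: Alice > Leo; Leo > Frank; Kate > Iris; Frank > Kate; Hank > Leo; Iris > Dave; Hank > Alice
Method: at each step, the next-highest is the one remaining person who never appears on the smaller side of a constraint between remaining people.
  Step 1: remaining {Frank, Hank, Dave, Alice, Iris, Kate, Leo}; on the smaller side: {Frank, Dave, Alice, Iris, Kate, Leo} → Hank is next (Hank > Leo; Hank > Alice).
  Step 2: remaining {Frank, Dave, Alice, Iris, Kate, Leo}; on the smaller side: {Frank, Dave, Iris, Kate, Leo} → Alice is next (Alice > Leo).
  Step 3: remaining {Frank, Dave, Iris, Kate, Leo}; on the smaller side: {Frank, Dave, Iris, Kate} → Leo is next (Leo > Frank).
  Step 4: remaining {Frank, Dave, Iris, Kate}; on the smaller side: {Dave, Iris, Kate} → Frank is next (Frank > Kate).
  Step 5: remaining {Dave, Iris, Kate}; on the smaller side: {Dave, Iris} → Kate is next (Kate > Iris).
  Step 6: remaining {Dave, Iris}; on the smaller side: {Dave} → Iris is next (Iris > Dave).
  Step 7: only Dave remains → lowest.
Final ranking (highest to lowest):

Hank > Alice > Leo > Frank > Kate > Iris > Dave


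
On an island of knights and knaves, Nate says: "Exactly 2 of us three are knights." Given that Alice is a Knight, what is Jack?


Nate claims exactly 2 knights among Nate, Alice, Jack.
Given: Alice is a Knight.

Case 1: Nate is a Knight (tells truth)
  Then exactly 2 of the three are knights.
  Counting Nate, Alice: 2 knight(s) so far. Need 0 more → Jack = Knave.
Case 2: Nate is a Knave (lies)
  Then the count is NOT 2.
  If Jack = Knight, count = 2 = 2 → claim would be true, contradicts lie.
  If Jack = Knave, count = 1 ≠ 2 → lie confirmed ✓

Jack is a Knave.

Knave


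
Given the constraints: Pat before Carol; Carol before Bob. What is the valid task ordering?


Constraints: Pat before Carol; Carol before Bob
Method: repeatedly schedule the remaining task that has no remaining task required before it.
  Step 1: remaining {Pat, Carol, Bob}; every task except Pat still has a predecessor pending → schedule Pat.
  Step 2: remaining {Carol, Bob}; every task except Carol still has a predecessor pending → schedule Carol.
  Step 3: only Bob remains → schedule Bob.
Resulting order:

Pat → Carol → Bob


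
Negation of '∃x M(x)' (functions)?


Original: ∃x M(x)
Rule: ¬∀→∃, ¬∃→∀, negate predicate.
Negation: ∀x ¬M(x)

∀x ¬M(x)


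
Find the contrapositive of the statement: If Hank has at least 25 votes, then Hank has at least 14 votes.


Original: If Hank has at least 25 votes, then Hank has at least 14 votes
Contrapositive: If ¬Q, then ¬P
Negate Q: not (Hank has at least 14 votes)
Negate P: not (Hank has at least 25 votes)

If not (Hank has at least 14 votes), then not (Hank has at least 25 votes).


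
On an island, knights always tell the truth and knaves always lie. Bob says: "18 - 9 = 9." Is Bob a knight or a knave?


Statement: "18 - 9 = 9."
Actual: 18 - 9 = 9
Claimed: 9
Statement is TRUE → Bob tells the truth → Knight

Knight


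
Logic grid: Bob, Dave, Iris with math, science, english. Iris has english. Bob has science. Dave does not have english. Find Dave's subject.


From clues:
  Iris → english
  Bob → science
By elimination, Dave gets the remaining.

math


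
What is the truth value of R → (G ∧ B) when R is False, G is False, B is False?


R = False, G = False, B = False
Step 1: G ∧ B = False AND False = False
Step 2: R → (False): false only when R=True and consequent=False.
Result: True

True


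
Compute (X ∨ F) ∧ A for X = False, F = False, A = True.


X = False, F = False, A = True
Step 1: X ∨ F = False OR False = False
Step 2: False ∧ A = False AND True = False
OR is true when at least one operand is true; AND requires both.

False


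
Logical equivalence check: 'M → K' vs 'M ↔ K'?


Expression 1: M → K
Expression 2: M ↔ K
Truth table (M K | Expr1 Expr2):
  T T |   T     T
  T F |   F     F
  F T |   T     F   ← differ
  F F |   T     T
Counterexample: M=F, K=T gives Expr1 = T but Expr2 = F, so the expressions are NOT logically equivalent.

No


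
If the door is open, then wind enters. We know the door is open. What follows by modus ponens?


Modus ponens: P → Q, P ⊢ Q
P: the door is open
Q: wind enters
We have P → Q and P is true.
By modus ponens, Q must be true.

Wind enters


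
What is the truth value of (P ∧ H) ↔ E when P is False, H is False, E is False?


P = False, H = False, E = False
Step 1: P ∧ H = False AND False = False
Step 2: (False) ↔ E: true when both sides have same truth value.
Result: False ↔ False = True

True


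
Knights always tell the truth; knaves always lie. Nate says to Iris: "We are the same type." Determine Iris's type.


Nate says: "We are the same type."
Case 1: Nate is a Knight (truth-teller)
  Statement is true → they ARE the same → Iris is also a Knight
Case 2: Nate is a Knave (liar)
  Statement is false → they are NOT the same → Iris is a Knight
In both cases, Iris is a Knight.

Knight


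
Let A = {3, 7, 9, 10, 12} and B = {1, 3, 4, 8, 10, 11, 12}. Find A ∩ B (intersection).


A = {3, 7, 9, 10, 12}
B = {1, 3, 4, 8, 10, 11, 12}
Operation: intersection
Elements in both: 3, 10, 12

{3, 10, 12}


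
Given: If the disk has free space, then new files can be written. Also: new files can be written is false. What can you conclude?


Modus tollens: P → Q, ¬Q ⊢ ¬P
P: the disk has free space
Q: new files can be written
We have P → Q and Q is false.
By modus tollens, P must be false.

It is not the case that the disk has free space


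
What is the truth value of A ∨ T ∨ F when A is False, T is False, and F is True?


A = False, T = False, F = True
Step 1: A ∨ T = False OR False = False
Step 2: False ∨ F = False OR True = True
OR is true when at least one operand is true.

True


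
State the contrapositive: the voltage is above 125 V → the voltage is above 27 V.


Original: If the voltage is above 125 V, then the voltage is above 27 V
Contrapositive: If ¬Q, then ¬P
Negate Q: not (the voltage is above 27 V)
Negate P: not (the voltage is above 125 V)

If not (the voltage is above 27 V), then not (the voltage is above 125 V).


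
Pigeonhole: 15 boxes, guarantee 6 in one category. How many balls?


Pigeonhole: to guarantee k in one of n categories, need (k-1)×n + 1.
k = 6, n = 15
Minimum = (6-1) × 15 + 1 = 5 × 15 + 1

76


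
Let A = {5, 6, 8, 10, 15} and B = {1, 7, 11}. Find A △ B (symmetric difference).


A = {5, 6, 8, 10, 15}
B = {1, 7, 11}
Operation: symmetric difference
In A only: [5, 6, 8, 10, 15], in B only: [1, 7, 11]

{1, 5, 6, 7, 8, 10, 11, 15}


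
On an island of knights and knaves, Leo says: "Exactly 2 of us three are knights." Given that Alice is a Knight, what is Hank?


Leo claims exactly 2 knights among Leo, Alice, Hank.
Given: Alice is a Knight.

Case 1: Leo is a Knight (tells truth)
  Then exactly 2 of the three are knights.
  Counting Leo, Alice: 2 knight(s) so far. Need 0 more → Hank = Knave.
Case 2: Leo is a Knave (lies)
  Then the count is NOT 2.
  If Hank = Knight, count = 2 = 2 → claim would be true, contradicts lie.
  If Hank = Knave, count = 1 ≠ 2 → lie confirmed ✓

Hank is a Knave.

Knave


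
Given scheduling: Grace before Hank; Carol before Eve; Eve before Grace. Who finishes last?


Constraints: Grace before Hank; Carol before Eve; Eve before Grace
The last task can have nothing scheduled after it, so it must never appear on the left of a 'before'.
Tasks appearing before some other task: Grace, Carol, Eve.
The only task not in that list is Hank → it is last.

Hank


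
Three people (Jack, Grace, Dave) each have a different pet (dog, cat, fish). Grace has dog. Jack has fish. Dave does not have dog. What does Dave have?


From clues:
  Jack → fish
  Grace → dog
By elimination, Dave gets the remaining.

cat


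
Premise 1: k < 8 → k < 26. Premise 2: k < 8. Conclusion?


Modus ponens: P → Q, P ⊢ Q
P: k < 8
Q: k < 26
We have P → Q and P is true.
By modus ponens, Q must be true.

k < 26


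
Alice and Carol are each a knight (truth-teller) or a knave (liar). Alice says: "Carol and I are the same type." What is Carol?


Alice says: "Carol and I are the same type."
Case 1: Alice is a Knight (truth-teller)
  Statement is true → they ARE the same → Carol is also a Knight
Case 2: Alice is a Knave (liar)
  Statement is false → they are NOT the same → Carol is a Knight
In both cases, Carol is a Knight.

Knight


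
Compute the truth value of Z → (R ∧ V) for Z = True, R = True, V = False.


Z = True, R = True, V = False
Step 1: R ∧ V = True AND False = False
Step 2: Z → (False): false only when Z=True and consequent=False.
Result: False

False


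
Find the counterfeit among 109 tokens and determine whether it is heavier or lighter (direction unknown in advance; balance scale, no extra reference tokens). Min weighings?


Let n = 109. 218 possibilities (n tokens × lighter/heavier); each weighing has 3 outcomes.
Bound for k weighings: say the first weighing puts j tokens on each pan. If it tips, the 2j weighed tokens remain suspects (each with a known direction) and k-1 weighings give 3^(k-1) outcomes; 3^(k-1) is odd, so 2j ≤ 3^(k-1) - 1. If it balances, the n - 2j unweighed tokens remain with direction unknown: 2(n - 2j) ≤ 3^(k-1) - 1 by the same parity argument. Adding, n ≤ (3^(k-1) - 1) + (3^(k-1) - 1)/2 = (3^k - 3)/2, and the classical three-group strategy achieves this (3 tokens in 2 weighings, 12 in 3, 39 in 4, 120 in 5).
So we need the smallest k with (3^k - 3)/2 ≥ 109.
k = 4: (3^4 - 3)/2 = 39 < 109 ✗
k = 5: (3^5 - 3)/2 = 120 ≥ 109 ✓

5


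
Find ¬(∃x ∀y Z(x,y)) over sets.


Original: ∃x ∀y Z(x,y)
Rule: ¬∀→∃, ¬∃→∀, negate predicate.
Negation: ∀x ∃y ¬Z(x,y)

∀x ∃y ¬Z(x,y)


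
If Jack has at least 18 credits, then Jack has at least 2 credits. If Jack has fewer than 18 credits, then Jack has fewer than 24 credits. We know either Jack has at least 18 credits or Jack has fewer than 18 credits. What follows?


Constructive dilemma: (P → Q) ∧ (R → S), P ∨ R ⊢ Q ∨ S
Premise 1: Jack has at least 18 credits → Jack has at least 2 credits
Premise 2: Jack has fewer than 18 credits → Jack has fewer than 24 credits
Premise 3: Jack has at least 18 credits ∨ Jack has fewer than 18 credits
Case 1: Assuming Jack has at least 18 credits, then by Premise 1, Jack has at least 2 credits.
Case 2: Assuming Jack has fewer than 18 credits, then by Premise 2, Jack has fewer than 24 credits.
Since one of Jack has at least 18 credits or Jack has fewer than 18 credits must hold, we get Jack has at least 2 credits or Jack has fewer than 24 credits.

Jack has at least 2 credits or Jack has fewer than 24 credits.


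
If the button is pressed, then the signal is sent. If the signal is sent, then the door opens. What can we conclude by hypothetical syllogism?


Hypothetical syllogism: P → Q, Q → R ⊢ P → R
Premise 1: the button is pressed → the signal is sent
Premise 2: the signal is sent → the door opens
Chain the implications: the middle term (the signal is sent) links the two.
Conclusion: If the button is pressed, then the door opens.

If the button is pressed, then the door opens.


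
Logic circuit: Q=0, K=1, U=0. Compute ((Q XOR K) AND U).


Q XOR K = 0^1 = 1
1 AND 0 = 0

0


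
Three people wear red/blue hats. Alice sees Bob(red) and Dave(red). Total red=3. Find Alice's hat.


Total red = 3, seen red = 2
Own red = 3 - 2 = 1
Alice's hat is red.

red


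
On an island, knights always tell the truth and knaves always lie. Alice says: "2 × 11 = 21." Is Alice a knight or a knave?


Statement: "2 × 11 = 21."
Actual: 2 × 11 = 22
Claimed: 21
Statement is FALSE → Alice lies → Knave

Knave


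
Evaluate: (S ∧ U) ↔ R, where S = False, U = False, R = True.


S = False, U = False, R = True
Step 1: S ∧ U = False AND False = False
Step 2: (False) ↔ R: true when both sides have same truth value.
Result: False ↔ True = False

False


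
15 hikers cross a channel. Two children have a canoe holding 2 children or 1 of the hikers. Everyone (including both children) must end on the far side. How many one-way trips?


Per crossing of one of the hikers: children→, one←, one of the hikers→, one← = 4 trips
15 × 4 = 60, + 1 final children→ = 61
Minimum trips = 61

61


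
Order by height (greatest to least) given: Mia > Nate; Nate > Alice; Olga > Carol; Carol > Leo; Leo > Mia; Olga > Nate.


Constraints: Mia > Nate; Nate > Alice; Olga > Carol; Carol > Leo; Leo > Mia; Olga > Nate
Method: at each step, the next-highest is the one remaining person who never appears on the smaller side of a constraint between remaining people.
  Step 1: remaining {Olga, Leo, Carol, Alice, Nate, Mia}; on the smaller side: {Leo, Carol, Alice, Nate, Mia} → Olga is next (Olga > Carol; Olga > Nate).
  Step 2: remaining {Leo, Carol, Alice, Nate, Mia}; on the smaller side: {Leo, Alice, Nate, Mia} → Carol is next (Carol > Leo).
  Step 3: remaining {Leo, Alice, Nate, Mia}; on the smaller side: {Alice, Nate, Mia} → Leo is next (Leo > Mia).
  Step 4: remaining {Alice, Nate, Mia}; on the smaller side: {Alice, Nate} → Mia is next (Mia > Nate).
  Step 5: remaining {Alice, Nate}; on the smaller side: {Alice} → Nate is next (Nate > Alice).
  Step 6: only Alice remains → lowest.
Final ranking (highest to lowest):

Olga > Carol > Leo > Mia > Nate > Alice


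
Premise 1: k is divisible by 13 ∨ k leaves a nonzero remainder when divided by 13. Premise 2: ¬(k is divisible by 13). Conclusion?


Disjunctive syllogism: P ∨ Q, ¬P ⊢ Q
Disjunction: k is divisible by 13 ∨ k leaves a nonzero remainder when divided by 13
We know it is not the case that k is divisible by 13.
By disjunctive syllogism, the other disjunct must be true.

k leaves a nonzero remainder when divided by 13


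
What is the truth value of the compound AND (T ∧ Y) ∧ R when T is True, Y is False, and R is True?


T = True, Y = False, R = True
Step 1: T ∧ Y = True AND False = False
Step 2: False ∧ R = False AND True = False
AND is true only when ALL operands are true.

False


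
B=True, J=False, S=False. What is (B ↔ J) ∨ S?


B = True, J = False, S = False
Expression: (B ↔ J) ∨ S
Step 1: B ↔ J = (True iff False) (true when values match) = False
Step 2: (False) ∨ S = False OR False = False

False


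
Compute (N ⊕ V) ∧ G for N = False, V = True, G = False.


N = False, V = True, G = False
Step 1: N ⊕ V = False XOR True = True
Step 2: True ∧ G = True AND False = False
XOR true when exactly one of N,V is true; then AND with G.

False


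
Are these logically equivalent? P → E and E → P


Expression 1: P → E
Expression 2: E → P
Truth table (P E | Expr1 Expr2):
  T T |   T     T
  T F |   F     T   ← differ
  F T |   T     F   ← differ
  F F |   T     T
Counterexample: P=T, E=F gives Expr1 = F but Expr2 = T, so the expressions are NOT logically equivalent.

No


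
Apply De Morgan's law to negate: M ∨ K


De Morgan's law: ¬(P ∨ Q) ≡ ¬P ∧ ¬Q
¬(M ∨ K) = ¬M ∧ ¬K

¬M ∧ ¬K


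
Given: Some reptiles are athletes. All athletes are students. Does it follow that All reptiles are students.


Premise 1: Some reptiles are athletes.
Premise 2: All athletes are students.
Conclusion: All reptiles are students.
Fallacy: illicit minor. The minor term (reptiles) is distributed in the conclusion ('All reptiles ...') but undistributed in its premise ('Some reptiles are athletes' doesn't cover all reptiles).
Only 'Some reptiles are students' follows, not 'All'.

Invalid


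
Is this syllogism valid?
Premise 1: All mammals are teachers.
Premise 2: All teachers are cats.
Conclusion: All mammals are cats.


Premise 1: All mammals are teachers.
Premise 2: All teachers are cats.
Conclusion: All mammals are cats.
Barbara syllogism (AAA-1): All A are B, All B are C → All A are C.
Middle term (teachers) distributed in premise 2.

Valid


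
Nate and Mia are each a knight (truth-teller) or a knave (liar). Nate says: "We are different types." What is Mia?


Nate says: "We are different types."
Case 1: Nate is a Knight (truth-teller)
  Statement is true → they ARE different → Mia is a Knave
Case 2: Nate is a Knave (liar)
  Statement is false → they are NOT different → Mia is a Knave
In both cases, Mia is a Knave.

Knave


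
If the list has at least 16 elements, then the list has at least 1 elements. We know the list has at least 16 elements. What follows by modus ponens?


Modus ponens: P → Q, P ⊢ Q
P: the list has at least 16 elements
Q: the list has at least 1 elements
We have P → Q and P is true.
By modus ponens, Q must be true.

The list has at least 1 elements


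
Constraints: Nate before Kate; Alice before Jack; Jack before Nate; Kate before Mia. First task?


Constraints: Nate before Kate; Alice before Jack; Jack before Nate; Kate before Mia
The first task can have nothing scheduled before it, so it must never appear on the right of a 'before'.
Tasks appearing after some 'before': Kate, Jack, Nate, Mia.
The only task not in that list is Alice → it is first.

Alice


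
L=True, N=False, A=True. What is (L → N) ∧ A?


L = True, N = False, A = True
Expression: (L → N) ∧ A
Step 1: L → N = True → False (false only if L=True, N=False) = False
Step 2: (False) ∧ A = False AND True = False

False


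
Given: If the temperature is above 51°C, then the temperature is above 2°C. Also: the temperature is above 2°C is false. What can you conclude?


Modus tollens: P → Q, ¬Q ⊢ ¬P
P: the temperature is above 51°C
Q: the temperature is above 2°C
We have P → Q and Q is false.
By modus tollens, P must be false.

It is not the case that the temperature is above 51°C


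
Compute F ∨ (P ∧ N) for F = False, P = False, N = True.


F = False, P = False, N = True
Step 1: P ∧ N = False AND True = False
Step 2: F ∨ False = False OR False = False
AND evaluated first (higher precedence); then OR applied.

False


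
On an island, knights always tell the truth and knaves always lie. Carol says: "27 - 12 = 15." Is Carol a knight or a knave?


Statement: "27 - 12 = 15."
Actual: 27 - 12 = 15
Claimed: 15
Statement is TRUE → Carol tells the truth → Knight

Knight


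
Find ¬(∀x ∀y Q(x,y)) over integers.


Original: ∀x ∀y Q(x,y)
Rule: ¬∀→∃, ¬∃→∀, negate predicate.
Negation: ∃x ∃y ¬Q(x,y)

∃x ∃y ¬Q(x,y)


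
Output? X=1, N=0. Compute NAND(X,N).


X AND N = 0
NOT(0) = 1

1


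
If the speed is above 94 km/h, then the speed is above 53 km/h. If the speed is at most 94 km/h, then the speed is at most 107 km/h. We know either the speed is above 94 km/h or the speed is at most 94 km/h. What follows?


Constructive dilemma: (P → Q) ∧ (R → S), P ∨ R ⊢ Q ∨ S
Premise 1: the speed is above 94 km/h → the speed is above 53 km/h
Premise 2: the speed is at most 94 km/h → the speed is at most 107 km/h
Premise 3: the speed is above 94 km/h ∨ the speed is at most 94 km/h
Case 1: Assuming the speed is above 94 km/h, then by Premise 1, the speed is above 53 km/h.
Case 2: Assuming the speed is at most 94 km/h, then by Premise 2, the speed is at most 107 km/h.
Since one of the speed is above 94 km/h or the speed is at most 94 km/h must hold, we get the speed is above 53 km/h or the speed is at most 107 km/h.

The speed is above 53 km/h or the speed is at most 107 km/h.


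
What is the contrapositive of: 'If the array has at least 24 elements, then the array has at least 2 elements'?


Original: If the array has at least 24 elements, then the array has at least 2 elements
Contrapositive: If ¬Q, then ¬P
Negate Q: not (the array has at least 2 elements)
Negate P: not (the array has at least 24 elements)

If not (the array has at least 2 elements), then not (the array has at least 24 elements).


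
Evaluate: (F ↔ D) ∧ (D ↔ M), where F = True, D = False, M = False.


F = True, D = False, M = False
Step 1: F ↔ D is true when F and D have the same value. Result: False
Step 2: D ↔ M is true when D and M have the same value. Result: True
Step 3: False ∧ True = False

False


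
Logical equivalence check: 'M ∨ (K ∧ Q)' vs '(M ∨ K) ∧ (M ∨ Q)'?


Expression 1: M ∨ (K ∧ Q)
Expression 2: (M ∨ K) ∧ (M ∨ Q)
Truth table (M K Q | Expr1 Expr2):
  T T T |   T     T
  T T F |   T     T
  T F T |   T     T
  T F F |   T     T
  F T T |   T     T
  F T F |   F     F
  F F T |   F     F
  F F F |   F     F
All 8 rows agree, so the expressions are logically equivalent.

Yes


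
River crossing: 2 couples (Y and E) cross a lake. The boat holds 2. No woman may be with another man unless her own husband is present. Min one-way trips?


Label couples Y and E.
1. WY+WE → (far: WY,WE; near: HY,HE)
2. WY ←   (far: WE; near: HY,HE,WY)
3. HY+HE → (far: HY,HE,WE; near: WY)
4. HY ←   (far: HE,WE; near: HY,WY)  — HY returns, since WY is alone on near bank
5. HY+WY → (far: all four; near: empty)
Every state respects the constraint.
Minimum trips = 5

5


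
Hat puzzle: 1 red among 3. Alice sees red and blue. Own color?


Total red = 1, seen red = 1
Own red = 1 - 1 = 0
Alice's hat is blue.

blue


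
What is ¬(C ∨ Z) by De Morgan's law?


De Morgan's law: ¬(P ∨ Q) ≡ ¬P ∧ ¬Q
¬(C ∨ Z) = ¬C ∧ ¬Z

¬C ∧ ¬Z


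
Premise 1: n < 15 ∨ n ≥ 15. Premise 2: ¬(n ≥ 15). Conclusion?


Disjunctive syllogism: P ∨ Q, ¬P ⊢ Q
Disjunction: n < 15 ∨ n ≥ 15
We know it is not the case that n ≥ 15.
By disjunctive syllogism, the other disjunct must be true.

n < 15


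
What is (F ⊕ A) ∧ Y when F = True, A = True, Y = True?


F = True, A = True, Y = True
Step 1: F ⊕ A = True XOR True = False
Step 2: False ∧ Y = False AND True = False
XOR true when exactly one of F,A is true; then AND with Y.

False


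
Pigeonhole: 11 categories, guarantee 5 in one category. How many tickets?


Pigeonhole: to guarantee k in one of n categories, need (k-1)×n + 1.
k = 5, n = 11
Minimum = (5-1) × 11 + 1 = 4 × 11 + 1

45


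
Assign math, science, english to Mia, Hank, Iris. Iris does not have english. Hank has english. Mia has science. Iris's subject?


From clues:
  Hank → english
  Mia → science
By elimination, Iris gets the remaining.

math


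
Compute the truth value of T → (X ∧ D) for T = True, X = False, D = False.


T = True, X = False, D = False
Step 1: X ∧ D = False AND False = False
Step 2: T → (False): false only when T=True and consequent=False.
Result: False

False


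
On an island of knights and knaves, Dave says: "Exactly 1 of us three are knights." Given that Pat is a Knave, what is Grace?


Dave claims exactly 1 knights among Dave, Pat, Grace.
Given: Pat is a Knave.

Case 1: Dave is a Knight (tells truth)
  Then exactly 1 of the three are knights.
  Counting Dave, Pat: 1 knight(s) so far. Need 0 more → Grace = Knave.
Case 2: Dave is a Knave (lies)
  Then the count is NOT 1.
  If Grace = Knight, count = 1 = 1 → claim would be true, contradicts lie.
  If Grace = Knave, count = 0 ≠ 1 → lie confirmed ✓

Grace is a Knave.

Knave


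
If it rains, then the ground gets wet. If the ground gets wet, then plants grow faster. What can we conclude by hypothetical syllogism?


Hypothetical syllogism: P → Q, Q → R ⊢ P → R
Premise 1: it rains → the ground gets wet
Premise 2: the ground gets wet → plants grow faster
Chain the implications: the middle term (the ground gets wet) links the two.
Conclusion: If it rains, then plants grow faster.

If it rains, then plants grow faster.


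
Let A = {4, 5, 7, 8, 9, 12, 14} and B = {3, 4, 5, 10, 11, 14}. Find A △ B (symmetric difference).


A = {4, 5, 7, 8, 9, 12, 14}
B = {3, 4, 5, 10, 11, 14}
Operation: symmetric difference
In A only: [7, 8, 9, 12], in B only: [3, 10, 11]

{3, 7, 8, 9, 10, 11, 12}


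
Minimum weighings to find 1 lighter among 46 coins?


Each weighing has 3 outcomes (left heavy / balance / right heavy), so k weighings distinguish at most 3^k cases; splitting into three near-equal groups achieves this.
Need 3^k ≥ 46: 3^3 = 27 < 46 ≤ 3^4 = 81
k = ⌈log₃(46)⌉ = 4

4


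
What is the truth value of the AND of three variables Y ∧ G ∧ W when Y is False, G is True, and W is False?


Y = False, G = True, W = False
Step 1: Y ∧ G = False AND True = False
Step 2: (False) ∧ W = (False) AND False = False
AND is true only when ALL operands are true.

False


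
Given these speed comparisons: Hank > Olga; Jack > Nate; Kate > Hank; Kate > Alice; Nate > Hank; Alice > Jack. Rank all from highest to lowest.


Constraints: Hank > Olga; Jack > Nate; Kate > Hank; Kate > Alice; Nate > Hank; Alice > Jack
Method: at each step, the next-highest is the one remaining person who never appears on the smaller side of a constraint between remaining people.
  Step 1: remaining {Kate, Olga, Nate, Hank, Jack, Alice}; on the smaller side: {Olga, Nate, Hank, Jack, Alice} → Kate is next (Kate > Hank; Kate > Alice).
  Step 2: remaining {Olga, Nate, Hank, Jack, Alice}; on the smaller side: {Olga, Nate, Hank, Jack} → Alice is next (Alice > Jack).
  Step 3: remaining {Olga, Nate, Hank, Jack}; on the smaller side: {Olga, Nate, Hank} → Jack is next (Jack > Nate).
  Step 4: remaining {Olga, Nate, Hank}; on the smaller side: {Olga, Hank} → Nate is next (Nate > Hank).
  Step 5: remaining {Olga, Hank}; on the smaller side: {Olga} → Hank is next (Hank > Olga).
  Step 6: only Olga remains → lowest.
Final ranking (highest to lowest):

Kate > Alice > Jack > Nate > Hank > Olga


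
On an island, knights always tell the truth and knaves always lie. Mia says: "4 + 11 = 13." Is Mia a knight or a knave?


Statement: "4 + 11 = 13."
Actual: 4 + 11 = 15
Claimed: 13
Statement is FALSE → Mia lies → Knave

Knave


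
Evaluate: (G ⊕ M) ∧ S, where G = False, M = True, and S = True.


G = False, M = True, S = True
Step 1: G ⊕ M = False XOR True = True
Step 2: True ∧ S = True AND True = True
XOR true when exactly one of G,M is true; then AND with S.

True


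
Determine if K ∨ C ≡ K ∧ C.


Expression 1: K ∨ C
Expression 2: K ∧ C
Truth table (K C | Expr1 Expr2):
  T T |   T     T
  T F |   T     F   ← differ
  F T |   T     F   ← differ
  F F |   F     F
Counterexample: K=T, C=F gives Expr1 = T but Expr2 = F, so the expressions are NOT logically equivalent.

No


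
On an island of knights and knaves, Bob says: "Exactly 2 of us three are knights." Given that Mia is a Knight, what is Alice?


Bob claims exactly 2 knights among Bob, Mia, Alice.
Given: Mia is a Knight.

Case 1: Bob is a Knight (tells truth)
  Then exactly 2 of the three are knights.
  Counting Bob, Mia: 2 knight(s) so far. Need 0 more → Alice = Knave.
Case 2: Bob is a Knave (lies)
  Then the count is NOT 2.
  If Alice = Knight, count = 2 = 2 → claim would be true, contradicts lie.
  If Alice = Knave, count = 1 ≠ 2 → lie confirmed ✓

Alice is a Knave.

Knave


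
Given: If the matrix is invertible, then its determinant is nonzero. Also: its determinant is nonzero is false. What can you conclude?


Modus tollens: P → Q, ¬Q ⊢ ¬P
P: the matrix is invertible
Q: its determinant is nonzero
We have P → Q and Q is false.
By modus tollens, P must be false.

It is not the case that the matrix is invertible


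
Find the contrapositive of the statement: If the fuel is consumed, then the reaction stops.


Original: If the fuel is consumed, then the reaction stops
Contrapositive: If ¬Q, then ¬P
Negate Q: not (the reaction stops)
Negate P: not (the fuel is consumed)

If not (the reaction stops), then not (the fuel is consumed).


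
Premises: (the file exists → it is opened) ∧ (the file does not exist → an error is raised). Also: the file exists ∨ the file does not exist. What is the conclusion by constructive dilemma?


Constructive dilemma: (P → Q) ∧ (R → S), P ∨ R ⊢ Q ∨ S
Premise 1: the file exists → it is opened
Premise 2: the file does not exist → an error is raised
Premise 3: the file exists ∨ the file does not exist
Case 1: Assuming the file exists, then by Premise 1, it is opened.
Case 2: Assuming the file does not exist, then by Premise 2, an error is raised.
Since one of the file exists or the file does not exist must hold, we get it is opened or an error is raised.

It is opened or an error is raised.


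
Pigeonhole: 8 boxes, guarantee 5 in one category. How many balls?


Pigeonhole: to guarantee k in one of n categories, need (k-1)×n + 1.
k = 5, n = 8
Minimum = (5-1) × 8 + 1 = 4 × 8 + 1

33


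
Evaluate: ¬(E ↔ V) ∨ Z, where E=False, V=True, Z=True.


E = False, V = True, Z = True
Expression: ¬(E ↔ V) ∨ Z
Step 1: E ↔ V = (False iff True) = False
Step 2: ¬(E ↔ V) = NOT False = True
Step 3: (True) ∨ Z = True OR True = True

True


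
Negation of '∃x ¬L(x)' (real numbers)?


Original: ∃x ¬L(x)
Rule: ¬∀→∃, ¬∃→∀, negate predicate.
Negation: ∀x L(x)

∀x L(x)


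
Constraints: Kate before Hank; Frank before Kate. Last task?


Constraints: Kate before Hank; Frank before Kate
The last task can have nothing scheduled after it, so it must never appear on the left of a 'before'.
Tasks appearing before some other task: Kate, Frank.
The only task not in that list is Hank → it is last.

Hank


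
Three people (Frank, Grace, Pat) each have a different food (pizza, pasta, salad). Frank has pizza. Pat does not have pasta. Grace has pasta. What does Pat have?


From clues:
  Grace → pasta
  Frank → pizza
By elimination, Pat gets the remaining.

salad


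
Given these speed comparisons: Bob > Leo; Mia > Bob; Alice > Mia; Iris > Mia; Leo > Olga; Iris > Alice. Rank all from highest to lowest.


Constraints: Bob > Leo; Mia > Bob; Alice > Mia; Iris > Mia; Leo > Olga; Iris > Alice
Method: at each step, the next-highest is the one remaining person who never appears on the smaller side of a constraint between remaining people.
  Step 1: remaining {Iris, Bob, Alice, Mia, Leo, Olga}; on the smaller side: {Bob, Alice, Mia, Leo, Olga} → Iris is next (Iris > Mia; Iris > Alice).
  Step 2: remaining {Bob, Alice, Mia, Leo, Olga}; on the smaller side: {Bob, Mia, Leo, Olga} → Alice is next (Alice > Mia).
  Step 3: remaining {Bob, Mia, Leo, Olga}; on the smaller side: {Bob, Leo, Olga} → Mia is next (Mia > Bob).
  Step 4: remaining {Bob, Leo, Olga}; on the smaller side: {Leo, Olga} → Bob is next (Bob > Leo).
  Step 5: remaining {Leo, Olga}; on the smaller side: {Olga} → Leo is next (Leo > Olga).
  Step 6: only Olga remains → lowest.
Final ranking (highest to lowest):

Iris > Alice > Mia > Bob > Leo > Olga


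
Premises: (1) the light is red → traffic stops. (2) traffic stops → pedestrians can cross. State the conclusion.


Hypothetical syllogism: P → Q, Q → R ⊢ P → R
Premise 1: the light is red → traffic stops
Premise 2: traffic stops → pedestrians can cross
Chain the implications: the middle term (traffic stops) links the two.
Conclusion: If the light is red, then pedestrians can cross.

If the light is red, then pedestrians can cross.


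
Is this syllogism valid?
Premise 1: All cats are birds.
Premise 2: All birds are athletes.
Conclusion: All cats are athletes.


Premise 1: All cats are birds.
Premise 2: All birds are athletes.
Conclusion: All cats are athletes.
Barbara syllogism (AAA-1): All A are B, All B are C → All A are C.
Middle term (birds) distributed in premise 2.

Valid


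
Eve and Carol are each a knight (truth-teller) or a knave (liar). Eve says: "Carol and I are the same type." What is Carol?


Eve says: "Carol and I are the same type."
Case 1: Eve is a Knight (truth-teller)
  Statement is true → they ARE the same → Carol is also a Knight
Case 2: Eve is a Knave (liar)
  Statement is false → they are NOT the same → Carol is a Knight
In both cases, Carol is a Knight.

Knight


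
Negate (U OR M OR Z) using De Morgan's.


De Morgan's law: ¬(P ∨ Q ∨ R) ≡ ¬P ∧ ¬Q ∧ ¬R
¬(U ∨ M ∨ Z) = ¬U ∧ ¬M ∧ ¬Z

¬U ∧ ¬M ∧ ¬Z


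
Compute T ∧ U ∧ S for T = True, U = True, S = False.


T = True, U = True, S = False
Step 1: T ∧ U = True AND True = True
Step 2: (True) ∧ S = (True) AND False = False
AND is true only when ALL operands are true.

False


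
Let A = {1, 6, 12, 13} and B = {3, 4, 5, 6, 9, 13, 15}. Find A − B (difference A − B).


A = {1, 6, 12, 13}
B = {3, 4, 5, 6, 9, 13, 15}
Operation: difference A − B
In A but not B: 1, 12

{1, 12}


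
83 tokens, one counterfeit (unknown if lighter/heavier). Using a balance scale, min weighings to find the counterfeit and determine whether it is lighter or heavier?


Let n = 83. 166 possibilities (n tokens × lighter/heavier); each weighing has 3 outcomes.
Bound for k weighings: say the first weighing puts j tokens on each pan. If it tips, the 2j weighed tokens remain suspects (each with a known direction) and k-1 weighings give 3^(k-1) outcomes; 3^(k-1) is odd, so 2j ≤ 3^(k-1) - 1. If it balances, the n - 2j unweighed tokens remain with direction unknown: 2(n - 2j) ≤ 3^(k-1) - 1 by the same parity argument. Adding, n ≤ (3^(k-1) - 1) + (3^(k-1) - 1)/2 = (3^k - 3)/2, and the classical three-group strategy achieves this (3 tokens in 2 weighings, 12 in 3, 39 in 4, 120 in 5).
So we need the smallest k with (3^k - 3)/2 ≥ 83.
k = 4: (3^4 - 3)/2 = 39 < 83 ✗
k = 5: (3^5 - 3)/2 = 120 ≥ 83 ✓

5


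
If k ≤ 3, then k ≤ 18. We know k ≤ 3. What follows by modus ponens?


Modus ponens: P → Q, P ⊢ Q
P: k ≤ 3
Q: k ≤ 18
We have P → Q and P is true.
By modus ponens, Q must be true.

k ≤ 18


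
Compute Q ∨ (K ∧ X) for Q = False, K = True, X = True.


Q = False, K = True, X = True
Step 1: K ∧ X = True AND True = True
Step 2: Q ∨ True = False OR True = True
AND evaluated first (higher precedence); then OR applied.

True


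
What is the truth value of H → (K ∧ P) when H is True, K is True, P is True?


H = True, K = True, P = True
Step 1: K ∧ P = True AND True = True
Step 2: H → (True): false only when H=True and consequent=False.
Result: True

True
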